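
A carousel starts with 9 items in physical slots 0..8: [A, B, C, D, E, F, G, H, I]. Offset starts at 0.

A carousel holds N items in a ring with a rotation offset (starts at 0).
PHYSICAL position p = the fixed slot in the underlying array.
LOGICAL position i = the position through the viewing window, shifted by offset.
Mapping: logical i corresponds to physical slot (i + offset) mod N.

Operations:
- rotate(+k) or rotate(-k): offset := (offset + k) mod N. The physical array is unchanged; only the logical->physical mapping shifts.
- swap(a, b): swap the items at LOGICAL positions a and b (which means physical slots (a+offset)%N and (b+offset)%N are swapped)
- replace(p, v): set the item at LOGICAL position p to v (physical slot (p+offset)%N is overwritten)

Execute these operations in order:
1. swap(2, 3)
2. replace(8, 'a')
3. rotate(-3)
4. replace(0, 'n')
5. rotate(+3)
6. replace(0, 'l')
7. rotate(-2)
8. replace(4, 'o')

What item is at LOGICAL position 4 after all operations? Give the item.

Answer: o

Derivation:
After op 1 (swap(2, 3)): offset=0, physical=[A,B,D,C,E,F,G,H,I], logical=[A,B,D,C,E,F,G,H,I]
After op 2 (replace(8, 'a')): offset=0, physical=[A,B,D,C,E,F,G,H,a], logical=[A,B,D,C,E,F,G,H,a]
After op 3 (rotate(-3)): offset=6, physical=[A,B,D,C,E,F,G,H,a], logical=[G,H,a,A,B,D,C,E,F]
After op 4 (replace(0, 'n')): offset=6, physical=[A,B,D,C,E,F,n,H,a], logical=[n,H,a,A,B,D,C,E,F]
After op 5 (rotate(+3)): offset=0, physical=[A,B,D,C,E,F,n,H,a], logical=[A,B,D,C,E,F,n,H,a]
After op 6 (replace(0, 'l')): offset=0, physical=[l,B,D,C,E,F,n,H,a], logical=[l,B,D,C,E,F,n,H,a]
After op 7 (rotate(-2)): offset=7, physical=[l,B,D,C,E,F,n,H,a], logical=[H,a,l,B,D,C,E,F,n]
After op 8 (replace(4, 'o')): offset=7, physical=[l,B,o,C,E,F,n,H,a], logical=[H,a,l,B,o,C,E,F,n]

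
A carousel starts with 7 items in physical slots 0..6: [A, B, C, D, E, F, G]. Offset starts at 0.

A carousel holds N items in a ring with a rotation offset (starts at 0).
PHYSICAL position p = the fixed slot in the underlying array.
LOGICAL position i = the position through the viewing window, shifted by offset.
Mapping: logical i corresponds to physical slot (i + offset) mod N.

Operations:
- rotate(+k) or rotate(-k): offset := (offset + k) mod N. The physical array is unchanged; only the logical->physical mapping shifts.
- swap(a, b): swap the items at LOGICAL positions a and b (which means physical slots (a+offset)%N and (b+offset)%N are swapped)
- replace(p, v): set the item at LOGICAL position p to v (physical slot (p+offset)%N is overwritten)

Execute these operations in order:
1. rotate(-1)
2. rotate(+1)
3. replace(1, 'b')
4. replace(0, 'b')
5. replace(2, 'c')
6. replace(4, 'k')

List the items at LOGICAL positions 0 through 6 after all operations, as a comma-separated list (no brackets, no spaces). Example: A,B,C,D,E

After op 1 (rotate(-1)): offset=6, physical=[A,B,C,D,E,F,G], logical=[G,A,B,C,D,E,F]
After op 2 (rotate(+1)): offset=0, physical=[A,B,C,D,E,F,G], logical=[A,B,C,D,E,F,G]
After op 3 (replace(1, 'b')): offset=0, physical=[A,b,C,D,E,F,G], logical=[A,b,C,D,E,F,G]
After op 4 (replace(0, 'b')): offset=0, physical=[b,b,C,D,E,F,G], logical=[b,b,C,D,E,F,G]
After op 5 (replace(2, 'c')): offset=0, physical=[b,b,c,D,E,F,G], logical=[b,b,c,D,E,F,G]
After op 6 (replace(4, 'k')): offset=0, physical=[b,b,c,D,k,F,G], logical=[b,b,c,D,k,F,G]

Answer: b,b,c,D,k,F,G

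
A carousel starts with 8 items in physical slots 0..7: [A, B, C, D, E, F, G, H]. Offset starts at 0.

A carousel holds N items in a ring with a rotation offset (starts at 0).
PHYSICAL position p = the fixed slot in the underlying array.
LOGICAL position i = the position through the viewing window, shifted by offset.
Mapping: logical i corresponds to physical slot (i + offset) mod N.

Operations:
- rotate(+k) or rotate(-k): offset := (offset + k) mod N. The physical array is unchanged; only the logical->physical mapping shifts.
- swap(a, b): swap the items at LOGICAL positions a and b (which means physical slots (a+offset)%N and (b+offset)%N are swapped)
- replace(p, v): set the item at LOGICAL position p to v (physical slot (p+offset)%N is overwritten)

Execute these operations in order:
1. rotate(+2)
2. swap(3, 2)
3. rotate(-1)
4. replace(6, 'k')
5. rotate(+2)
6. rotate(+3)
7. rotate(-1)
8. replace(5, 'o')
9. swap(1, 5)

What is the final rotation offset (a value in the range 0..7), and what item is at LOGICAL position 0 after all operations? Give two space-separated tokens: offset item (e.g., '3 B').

Answer: 5 E

Derivation:
After op 1 (rotate(+2)): offset=2, physical=[A,B,C,D,E,F,G,H], logical=[C,D,E,F,G,H,A,B]
After op 2 (swap(3, 2)): offset=2, physical=[A,B,C,D,F,E,G,H], logical=[C,D,F,E,G,H,A,B]
After op 3 (rotate(-1)): offset=1, physical=[A,B,C,D,F,E,G,H], logical=[B,C,D,F,E,G,H,A]
After op 4 (replace(6, 'k')): offset=1, physical=[A,B,C,D,F,E,G,k], logical=[B,C,D,F,E,G,k,A]
After op 5 (rotate(+2)): offset=3, physical=[A,B,C,D,F,E,G,k], logical=[D,F,E,G,k,A,B,C]
After op 6 (rotate(+3)): offset=6, physical=[A,B,C,D,F,E,G,k], logical=[G,k,A,B,C,D,F,E]
After op 7 (rotate(-1)): offset=5, physical=[A,B,C,D,F,E,G,k], logical=[E,G,k,A,B,C,D,F]
After op 8 (replace(5, 'o')): offset=5, physical=[A,B,o,D,F,E,G,k], logical=[E,G,k,A,B,o,D,F]
After op 9 (swap(1, 5)): offset=5, physical=[A,B,G,D,F,E,o,k], logical=[E,o,k,A,B,G,D,F]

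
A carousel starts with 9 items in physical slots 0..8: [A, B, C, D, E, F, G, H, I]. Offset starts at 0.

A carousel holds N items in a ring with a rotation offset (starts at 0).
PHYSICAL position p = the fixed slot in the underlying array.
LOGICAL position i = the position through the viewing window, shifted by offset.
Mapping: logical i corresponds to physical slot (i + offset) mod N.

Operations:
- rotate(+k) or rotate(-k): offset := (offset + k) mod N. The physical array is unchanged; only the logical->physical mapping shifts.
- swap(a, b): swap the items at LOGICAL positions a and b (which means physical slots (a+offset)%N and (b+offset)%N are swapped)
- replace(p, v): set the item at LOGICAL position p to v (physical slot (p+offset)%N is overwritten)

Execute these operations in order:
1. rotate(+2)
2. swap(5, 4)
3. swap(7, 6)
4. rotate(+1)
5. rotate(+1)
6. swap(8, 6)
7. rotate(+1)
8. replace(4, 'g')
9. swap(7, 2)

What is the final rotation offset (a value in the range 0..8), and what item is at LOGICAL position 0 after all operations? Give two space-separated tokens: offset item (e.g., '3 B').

Answer: 5 F

Derivation:
After op 1 (rotate(+2)): offset=2, physical=[A,B,C,D,E,F,G,H,I], logical=[C,D,E,F,G,H,I,A,B]
After op 2 (swap(5, 4)): offset=2, physical=[A,B,C,D,E,F,H,G,I], logical=[C,D,E,F,H,G,I,A,B]
After op 3 (swap(7, 6)): offset=2, physical=[I,B,C,D,E,F,H,G,A], logical=[C,D,E,F,H,G,A,I,B]
After op 4 (rotate(+1)): offset=3, physical=[I,B,C,D,E,F,H,G,A], logical=[D,E,F,H,G,A,I,B,C]
After op 5 (rotate(+1)): offset=4, physical=[I,B,C,D,E,F,H,G,A], logical=[E,F,H,G,A,I,B,C,D]
After op 6 (swap(8, 6)): offset=4, physical=[I,D,C,B,E,F,H,G,A], logical=[E,F,H,G,A,I,D,C,B]
After op 7 (rotate(+1)): offset=5, physical=[I,D,C,B,E,F,H,G,A], logical=[F,H,G,A,I,D,C,B,E]
After op 8 (replace(4, 'g')): offset=5, physical=[g,D,C,B,E,F,H,G,A], logical=[F,H,G,A,g,D,C,B,E]
After op 9 (swap(7, 2)): offset=5, physical=[g,D,C,G,E,F,H,B,A], logical=[F,H,B,A,g,D,C,G,E]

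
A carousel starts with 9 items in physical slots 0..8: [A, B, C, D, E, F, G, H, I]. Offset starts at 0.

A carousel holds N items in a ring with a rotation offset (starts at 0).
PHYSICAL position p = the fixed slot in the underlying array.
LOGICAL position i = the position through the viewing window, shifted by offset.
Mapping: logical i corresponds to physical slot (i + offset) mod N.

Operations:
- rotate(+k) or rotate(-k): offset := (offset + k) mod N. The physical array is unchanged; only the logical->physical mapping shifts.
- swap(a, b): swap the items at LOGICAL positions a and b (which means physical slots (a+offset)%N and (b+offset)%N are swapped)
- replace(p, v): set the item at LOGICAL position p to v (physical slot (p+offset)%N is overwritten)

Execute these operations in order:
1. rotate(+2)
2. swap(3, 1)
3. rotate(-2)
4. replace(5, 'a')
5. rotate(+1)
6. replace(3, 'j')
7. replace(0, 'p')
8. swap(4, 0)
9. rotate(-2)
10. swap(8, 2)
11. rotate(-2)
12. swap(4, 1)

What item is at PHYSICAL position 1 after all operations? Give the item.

After op 1 (rotate(+2)): offset=2, physical=[A,B,C,D,E,F,G,H,I], logical=[C,D,E,F,G,H,I,A,B]
After op 2 (swap(3, 1)): offset=2, physical=[A,B,C,F,E,D,G,H,I], logical=[C,F,E,D,G,H,I,A,B]
After op 3 (rotate(-2)): offset=0, physical=[A,B,C,F,E,D,G,H,I], logical=[A,B,C,F,E,D,G,H,I]
After op 4 (replace(5, 'a')): offset=0, physical=[A,B,C,F,E,a,G,H,I], logical=[A,B,C,F,E,a,G,H,I]
After op 5 (rotate(+1)): offset=1, physical=[A,B,C,F,E,a,G,H,I], logical=[B,C,F,E,a,G,H,I,A]
After op 6 (replace(3, 'j')): offset=1, physical=[A,B,C,F,j,a,G,H,I], logical=[B,C,F,j,a,G,H,I,A]
After op 7 (replace(0, 'p')): offset=1, physical=[A,p,C,F,j,a,G,H,I], logical=[p,C,F,j,a,G,H,I,A]
After op 8 (swap(4, 0)): offset=1, physical=[A,a,C,F,j,p,G,H,I], logical=[a,C,F,j,p,G,H,I,A]
After op 9 (rotate(-2)): offset=8, physical=[A,a,C,F,j,p,G,H,I], logical=[I,A,a,C,F,j,p,G,H]
After op 10 (swap(8, 2)): offset=8, physical=[A,H,C,F,j,p,G,a,I], logical=[I,A,H,C,F,j,p,G,a]
After op 11 (rotate(-2)): offset=6, physical=[A,H,C,F,j,p,G,a,I], logical=[G,a,I,A,H,C,F,j,p]
After op 12 (swap(4, 1)): offset=6, physical=[A,a,C,F,j,p,G,H,I], logical=[G,H,I,A,a,C,F,j,p]

Answer: a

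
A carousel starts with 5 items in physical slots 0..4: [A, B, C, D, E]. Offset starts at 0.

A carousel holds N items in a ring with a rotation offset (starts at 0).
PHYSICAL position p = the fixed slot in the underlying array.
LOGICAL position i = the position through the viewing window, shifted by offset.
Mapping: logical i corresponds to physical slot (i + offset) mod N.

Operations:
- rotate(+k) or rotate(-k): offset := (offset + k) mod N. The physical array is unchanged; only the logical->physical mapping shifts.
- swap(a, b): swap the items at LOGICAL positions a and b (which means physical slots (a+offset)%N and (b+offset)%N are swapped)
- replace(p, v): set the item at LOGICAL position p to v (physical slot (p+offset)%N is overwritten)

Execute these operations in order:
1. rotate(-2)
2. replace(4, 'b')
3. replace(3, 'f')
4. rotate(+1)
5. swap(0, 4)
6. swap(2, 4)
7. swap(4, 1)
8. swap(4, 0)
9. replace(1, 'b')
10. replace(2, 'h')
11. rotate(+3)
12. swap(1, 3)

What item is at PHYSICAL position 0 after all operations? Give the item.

Answer: D

Derivation:
After op 1 (rotate(-2)): offset=3, physical=[A,B,C,D,E], logical=[D,E,A,B,C]
After op 2 (replace(4, 'b')): offset=3, physical=[A,B,b,D,E], logical=[D,E,A,B,b]
After op 3 (replace(3, 'f')): offset=3, physical=[A,f,b,D,E], logical=[D,E,A,f,b]
After op 4 (rotate(+1)): offset=4, physical=[A,f,b,D,E], logical=[E,A,f,b,D]
After op 5 (swap(0, 4)): offset=4, physical=[A,f,b,E,D], logical=[D,A,f,b,E]
After op 6 (swap(2, 4)): offset=4, physical=[A,E,b,f,D], logical=[D,A,E,b,f]
After op 7 (swap(4, 1)): offset=4, physical=[f,E,b,A,D], logical=[D,f,E,b,A]
After op 8 (swap(4, 0)): offset=4, physical=[f,E,b,D,A], logical=[A,f,E,b,D]
After op 9 (replace(1, 'b')): offset=4, physical=[b,E,b,D,A], logical=[A,b,E,b,D]
After op 10 (replace(2, 'h')): offset=4, physical=[b,h,b,D,A], logical=[A,b,h,b,D]
After op 11 (rotate(+3)): offset=2, physical=[b,h,b,D,A], logical=[b,D,A,b,h]
After op 12 (swap(1, 3)): offset=2, physical=[D,h,b,b,A], logical=[b,b,A,D,h]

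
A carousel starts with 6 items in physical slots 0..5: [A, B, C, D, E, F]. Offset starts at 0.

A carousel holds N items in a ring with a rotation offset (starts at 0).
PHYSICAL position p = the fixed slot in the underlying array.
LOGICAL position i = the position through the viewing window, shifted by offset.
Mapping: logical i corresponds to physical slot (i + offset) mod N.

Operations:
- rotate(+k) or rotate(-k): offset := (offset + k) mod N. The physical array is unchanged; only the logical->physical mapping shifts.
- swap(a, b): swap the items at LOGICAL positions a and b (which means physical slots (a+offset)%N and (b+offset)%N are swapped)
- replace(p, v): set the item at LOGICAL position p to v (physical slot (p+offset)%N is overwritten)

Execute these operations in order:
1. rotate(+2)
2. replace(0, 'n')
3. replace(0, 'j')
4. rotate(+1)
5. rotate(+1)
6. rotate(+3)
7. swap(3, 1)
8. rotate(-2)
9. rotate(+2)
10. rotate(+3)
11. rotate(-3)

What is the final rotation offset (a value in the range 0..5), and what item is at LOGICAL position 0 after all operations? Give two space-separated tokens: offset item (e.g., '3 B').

After op 1 (rotate(+2)): offset=2, physical=[A,B,C,D,E,F], logical=[C,D,E,F,A,B]
After op 2 (replace(0, 'n')): offset=2, physical=[A,B,n,D,E,F], logical=[n,D,E,F,A,B]
After op 3 (replace(0, 'j')): offset=2, physical=[A,B,j,D,E,F], logical=[j,D,E,F,A,B]
After op 4 (rotate(+1)): offset=3, physical=[A,B,j,D,E,F], logical=[D,E,F,A,B,j]
After op 5 (rotate(+1)): offset=4, physical=[A,B,j,D,E,F], logical=[E,F,A,B,j,D]
After op 6 (rotate(+3)): offset=1, physical=[A,B,j,D,E,F], logical=[B,j,D,E,F,A]
After op 7 (swap(3, 1)): offset=1, physical=[A,B,E,D,j,F], logical=[B,E,D,j,F,A]
After op 8 (rotate(-2)): offset=5, physical=[A,B,E,D,j,F], logical=[F,A,B,E,D,j]
After op 9 (rotate(+2)): offset=1, physical=[A,B,E,D,j,F], logical=[B,E,D,j,F,A]
After op 10 (rotate(+3)): offset=4, physical=[A,B,E,D,j,F], logical=[j,F,A,B,E,D]
After op 11 (rotate(-3)): offset=1, physical=[A,B,E,D,j,F], logical=[B,E,D,j,F,A]

Answer: 1 B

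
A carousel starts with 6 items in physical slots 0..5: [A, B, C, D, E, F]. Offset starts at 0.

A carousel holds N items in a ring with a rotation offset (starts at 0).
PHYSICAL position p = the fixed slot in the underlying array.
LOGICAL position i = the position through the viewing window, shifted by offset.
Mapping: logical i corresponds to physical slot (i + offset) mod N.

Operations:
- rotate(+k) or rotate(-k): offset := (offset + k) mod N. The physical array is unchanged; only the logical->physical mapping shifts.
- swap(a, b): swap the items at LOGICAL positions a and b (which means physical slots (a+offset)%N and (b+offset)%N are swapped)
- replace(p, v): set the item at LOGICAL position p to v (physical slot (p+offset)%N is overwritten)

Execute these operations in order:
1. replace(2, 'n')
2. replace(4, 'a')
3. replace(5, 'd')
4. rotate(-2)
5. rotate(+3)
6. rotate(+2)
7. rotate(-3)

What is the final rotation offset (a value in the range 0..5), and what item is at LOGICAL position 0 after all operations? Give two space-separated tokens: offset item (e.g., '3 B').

Answer: 0 A

Derivation:
After op 1 (replace(2, 'n')): offset=0, physical=[A,B,n,D,E,F], logical=[A,B,n,D,E,F]
After op 2 (replace(4, 'a')): offset=0, physical=[A,B,n,D,a,F], logical=[A,B,n,D,a,F]
After op 3 (replace(5, 'd')): offset=0, physical=[A,B,n,D,a,d], logical=[A,B,n,D,a,d]
After op 4 (rotate(-2)): offset=4, physical=[A,B,n,D,a,d], logical=[a,d,A,B,n,D]
After op 5 (rotate(+3)): offset=1, physical=[A,B,n,D,a,d], logical=[B,n,D,a,d,A]
After op 6 (rotate(+2)): offset=3, physical=[A,B,n,D,a,d], logical=[D,a,d,A,B,n]
After op 7 (rotate(-3)): offset=0, physical=[A,B,n,D,a,d], logical=[A,B,n,D,a,d]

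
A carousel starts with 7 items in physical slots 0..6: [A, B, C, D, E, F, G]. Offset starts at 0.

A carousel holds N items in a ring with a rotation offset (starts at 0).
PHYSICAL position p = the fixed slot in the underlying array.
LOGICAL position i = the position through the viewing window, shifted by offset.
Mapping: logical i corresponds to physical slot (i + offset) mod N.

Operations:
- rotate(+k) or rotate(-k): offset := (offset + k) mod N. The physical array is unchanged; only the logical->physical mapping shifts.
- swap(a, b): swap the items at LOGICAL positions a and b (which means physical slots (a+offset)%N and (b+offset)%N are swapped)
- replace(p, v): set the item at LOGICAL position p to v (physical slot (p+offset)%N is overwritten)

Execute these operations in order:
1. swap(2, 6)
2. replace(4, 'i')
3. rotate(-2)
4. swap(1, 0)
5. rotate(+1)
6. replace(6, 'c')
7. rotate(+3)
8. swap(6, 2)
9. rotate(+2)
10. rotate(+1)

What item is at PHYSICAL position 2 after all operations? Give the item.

After op 1 (swap(2, 6)): offset=0, physical=[A,B,G,D,E,F,C], logical=[A,B,G,D,E,F,C]
After op 2 (replace(4, 'i')): offset=0, physical=[A,B,G,D,i,F,C], logical=[A,B,G,D,i,F,C]
After op 3 (rotate(-2)): offset=5, physical=[A,B,G,D,i,F,C], logical=[F,C,A,B,G,D,i]
After op 4 (swap(1, 0)): offset=5, physical=[A,B,G,D,i,C,F], logical=[C,F,A,B,G,D,i]
After op 5 (rotate(+1)): offset=6, physical=[A,B,G,D,i,C,F], logical=[F,A,B,G,D,i,C]
After op 6 (replace(6, 'c')): offset=6, physical=[A,B,G,D,i,c,F], logical=[F,A,B,G,D,i,c]
After op 7 (rotate(+3)): offset=2, physical=[A,B,G,D,i,c,F], logical=[G,D,i,c,F,A,B]
After op 8 (swap(6, 2)): offset=2, physical=[A,i,G,D,B,c,F], logical=[G,D,B,c,F,A,i]
After op 9 (rotate(+2)): offset=4, physical=[A,i,G,D,B,c,F], logical=[B,c,F,A,i,G,D]
After op 10 (rotate(+1)): offset=5, physical=[A,i,G,D,B,c,F], logical=[c,F,A,i,G,D,B]

Answer: G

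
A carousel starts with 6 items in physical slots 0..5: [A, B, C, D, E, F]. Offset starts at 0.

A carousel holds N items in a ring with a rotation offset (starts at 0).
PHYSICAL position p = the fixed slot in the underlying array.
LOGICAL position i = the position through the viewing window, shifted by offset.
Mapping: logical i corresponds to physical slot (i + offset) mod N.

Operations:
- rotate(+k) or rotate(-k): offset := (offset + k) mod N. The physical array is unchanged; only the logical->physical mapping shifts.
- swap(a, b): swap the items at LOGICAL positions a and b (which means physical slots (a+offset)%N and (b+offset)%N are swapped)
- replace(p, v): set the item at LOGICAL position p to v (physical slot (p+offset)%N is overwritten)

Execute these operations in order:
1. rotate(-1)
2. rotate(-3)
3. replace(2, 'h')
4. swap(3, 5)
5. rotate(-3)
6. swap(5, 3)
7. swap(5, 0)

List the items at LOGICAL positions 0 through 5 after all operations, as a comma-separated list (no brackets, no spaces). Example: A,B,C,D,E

Answer: C,A,F,h,D,B

Derivation:
After op 1 (rotate(-1)): offset=5, physical=[A,B,C,D,E,F], logical=[F,A,B,C,D,E]
After op 2 (rotate(-3)): offset=2, physical=[A,B,C,D,E,F], logical=[C,D,E,F,A,B]
After op 3 (replace(2, 'h')): offset=2, physical=[A,B,C,D,h,F], logical=[C,D,h,F,A,B]
After op 4 (swap(3, 5)): offset=2, physical=[A,F,C,D,h,B], logical=[C,D,h,B,A,F]
After op 5 (rotate(-3)): offset=5, physical=[A,F,C,D,h,B], logical=[B,A,F,C,D,h]
After op 6 (swap(5, 3)): offset=5, physical=[A,F,h,D,C,B], logical=[B,A,F,h,D,C]
After op 7 (swap(5, 0)): offset=5, physical=[A,F,h,D,B,C], logical=[C,A,F,h,D,B]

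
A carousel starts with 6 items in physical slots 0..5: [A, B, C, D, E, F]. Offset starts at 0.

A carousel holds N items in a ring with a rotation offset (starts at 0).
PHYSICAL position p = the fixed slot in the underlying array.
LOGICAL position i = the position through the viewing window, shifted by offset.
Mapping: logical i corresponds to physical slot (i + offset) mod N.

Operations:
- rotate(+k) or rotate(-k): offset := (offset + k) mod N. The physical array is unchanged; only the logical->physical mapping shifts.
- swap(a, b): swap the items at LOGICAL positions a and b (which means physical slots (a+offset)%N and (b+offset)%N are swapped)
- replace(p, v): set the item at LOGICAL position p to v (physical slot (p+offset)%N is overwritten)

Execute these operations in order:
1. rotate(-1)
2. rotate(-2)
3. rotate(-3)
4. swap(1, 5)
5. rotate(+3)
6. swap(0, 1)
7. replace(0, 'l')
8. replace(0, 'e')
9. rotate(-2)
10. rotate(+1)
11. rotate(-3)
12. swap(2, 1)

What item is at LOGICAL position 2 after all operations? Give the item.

Answer: A

Derivation:
After op 1 (rotate(-1)): offset=5, physical=[A,B,C,D,E,F], logical=[F,A,B,C,D,E]
After op 2 (rotate(-2)): offset=3, physical=[A,B,C,D,E,F], logical=[D,E,F,A,B,C]
After op 3 (rotate(-3)): offset=0, physical=[A,B,C,D,E,F], logical=[A,B,C,D,E,F]
After op 4 (swap(1, 5)): offset=0, physical=[A,F,C,D,E,B], logical=[A,F,C,D,E,B]
After op 5 (rotate(+3)): offset=3, physical=[A,F,C,D,E,B], logical=[D,E,B,A,F,C]
After op 6 (swap(0, 1)): offset=3, physical=[A,F,C,E,D,B], logical=[E,D,B,A,F,C]
After op 7 (replace(0, 'l')): offset=3, physical=[A,F,C,l,D,B], logical=[l,D,B,A,F,C]
After op 8 (replace(0, 'e')): offset=3, physical=[A,F,C,e,D,B], logical=[e,D,B,A,F,C]
After op 9 (rotate(-2)): offset=1, physical=[A,F,C,e,D,B], logical=[F,C,e,D,B,A]
After op 10 (rotate(+1)): offset=2, physical=[A,F,C,e,D,B], logical=[C,e,D,B,A,F]
After op 11 (rotate(-3)): offset=5, physical=[A,F,C,e,D,B], logical=[B,A,F,C,e,D]
After op 12 (swap(2, 1)): offset=5, physical=[F,A,C,e,D,B], logical=[B,F,A,C,e,D]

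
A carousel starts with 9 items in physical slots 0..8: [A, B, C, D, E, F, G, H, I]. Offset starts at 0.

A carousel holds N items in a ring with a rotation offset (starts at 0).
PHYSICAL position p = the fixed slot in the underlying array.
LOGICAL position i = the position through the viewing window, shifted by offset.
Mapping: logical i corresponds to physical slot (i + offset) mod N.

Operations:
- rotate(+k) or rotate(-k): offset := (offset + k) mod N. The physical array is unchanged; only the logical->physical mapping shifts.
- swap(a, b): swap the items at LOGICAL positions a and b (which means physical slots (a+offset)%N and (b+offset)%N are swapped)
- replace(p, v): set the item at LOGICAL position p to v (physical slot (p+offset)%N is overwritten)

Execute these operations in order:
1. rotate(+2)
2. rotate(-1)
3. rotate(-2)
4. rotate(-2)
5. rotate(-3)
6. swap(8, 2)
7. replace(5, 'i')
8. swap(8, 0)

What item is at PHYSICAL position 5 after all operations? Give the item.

After op 1 (rotate(+2)): offset=2, physical=[A,B,C,D,E,F,G,H,I], logical=[C,D,E,F,G,H,I,A,B]
After op 2 (rotate(-1)): offset=1, physical=[A,B,C,D,E,F,G,H,I], logical=[B,C,D,E,F,G,H,I,A]
After op 3 (rotate(-2)): offset=8, physical=[A,B,C,D,E,F,G,H,I], logical=[I,A,B,C,D,E,F,G,H]
After op 4 (rotate(-2)): offset=6, physical=[A,B,C,D,E,F,G,H,I], logical=[G,H,I,A,B,C,D,E,F]
After op 5 (rotate(-3)): offset=3, physical=[A,B,C,D,E,F,G,H,I], logical=[D,E,F,G,H,I,A,B,C]
After op 6 (swap(8, 2)): offset=3, physical=[A,B,F,D,E,C,G,H,I], logical=[D,E,C,G,H,I,A,B,F]
After op 7 (replace(5, 'i')): offset=3, physical=[A,B,F,D,E,C,G,H,i], logical=[D,E,C,G,H,i,A,B,F]
After op 8 (swap(8, 0)): offset=3, physical=[A,B,D,F,E,C,G,H,i], logical=[F,E,C,G,H,i,A,B,D]

Answer: C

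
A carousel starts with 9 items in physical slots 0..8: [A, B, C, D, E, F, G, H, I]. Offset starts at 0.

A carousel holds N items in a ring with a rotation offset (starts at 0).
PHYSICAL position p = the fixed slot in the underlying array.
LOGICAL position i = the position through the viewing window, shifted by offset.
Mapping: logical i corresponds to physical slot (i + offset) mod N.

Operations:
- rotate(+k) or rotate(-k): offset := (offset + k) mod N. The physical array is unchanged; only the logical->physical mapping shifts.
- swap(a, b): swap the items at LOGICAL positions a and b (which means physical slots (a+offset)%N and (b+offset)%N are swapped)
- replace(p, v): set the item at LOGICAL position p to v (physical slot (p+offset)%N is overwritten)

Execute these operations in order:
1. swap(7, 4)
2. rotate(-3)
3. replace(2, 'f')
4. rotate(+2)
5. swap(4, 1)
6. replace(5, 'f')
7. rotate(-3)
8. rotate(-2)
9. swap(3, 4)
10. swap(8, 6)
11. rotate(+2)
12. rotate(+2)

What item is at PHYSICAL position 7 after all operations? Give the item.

Answer: G

Derivation:
After op 1 (swap(7, 4)): offset=0, physical=[A,B,C,D,H,F,G,E,I], logical=[A,B,C,D,H,F,G,E,I]
After op 2 (rotate(-3)): offset=6, physical=[A,B,C,D,H,F,G,E,I], logical=[G,E,I,A,B,C,D,H,F]
After op 3 (replace(2, 'f')): offset=6, physical=[A,B,C,D,H,F,G,E,f], logical=[G,E,f,A,B,C,D,H,F]
After op 4 (rotate(+2)): offset=8, physical=[A,B,C,D,H,F,G,E,f], logical=[f,A,B,C,D,H,F,G,E]
After op 5 (swap(4, 1)): offset=8, physical=[D,B,C,A,H,F,G,E,f], logical=[f,D,B,C,A,H,F,G,E]
After op 6 (replace(5, 'f')): offset=8, physical=[D,B,C,A,f,F,G,E,f], logical=[f,D,B,C,A,f,F,G,E]
After op 7 (rotate(-3)): offset=5, physical=[D,B,C,A,f,F,G,E,f], logical=[F,G,E,f,D,B,C,A,f]
After op 8 (rotate(-2)): offset=3, physical=[D,B,C,A,f,F,G,E,f], logical=[A,f,F,G,E,f,D,B,C]
After op 9 (swap(3, 4)): offset=3, physical=[D,B,C,A,f,F,E,G,f], logical=[A,f,F,E,G,f,D,B,C]
After op 10 (swap(8, 6)): offset=3, physical=[C,B,D,A,f,F,E,G,f], logical=[A,f,F,E,G,f,C,B,D]
After op 11 (rotate(+2)): offset=5, physical=[C,B,D,A,f,F,E,G,f], logical=[F,E,G,f,C,B,D,A,f]
After op 12 (rotate(+2)): offset=7, physical=[C,B,D,A,f,F,E,G,f], logical=[G,f,C,B,D,A,f,F,E]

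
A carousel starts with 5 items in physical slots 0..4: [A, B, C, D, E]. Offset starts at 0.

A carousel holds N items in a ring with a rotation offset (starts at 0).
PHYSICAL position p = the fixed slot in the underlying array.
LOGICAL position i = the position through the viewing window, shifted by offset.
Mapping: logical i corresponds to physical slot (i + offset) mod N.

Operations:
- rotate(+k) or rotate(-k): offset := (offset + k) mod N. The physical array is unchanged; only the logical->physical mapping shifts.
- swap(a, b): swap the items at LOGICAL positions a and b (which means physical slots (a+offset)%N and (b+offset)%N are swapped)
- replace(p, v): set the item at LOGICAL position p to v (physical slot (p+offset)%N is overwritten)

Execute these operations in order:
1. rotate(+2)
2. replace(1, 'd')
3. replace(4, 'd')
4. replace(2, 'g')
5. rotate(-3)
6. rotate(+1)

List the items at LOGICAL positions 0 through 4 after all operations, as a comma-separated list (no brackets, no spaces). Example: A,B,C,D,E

Answer: A,d,C,d,g

Derivation:
After op 1 (rotate(+2)): offset=2, physical=[A,B,C,D,E], logical=[C,D,E,A,B]
After op 2 (replace(1, 'd')): offset=2, physical=[A,B,C,d,E], logical=[C,d,E,A,B]
After op 3 (replace(4, 'd')): offset=2, physical=[A,d,C,d,E], logical=[C,d,E,A,d]
After op 4 (replace(2, 'g')): offset=2, physical=[A,d,C,d,g], logical=[C,d,g,A,d]
After op 5 (rotate(-3)): offset=4, physical=[A,d,C,d,g], logical=[g,A,d,C,d]
After op 6 (rotate(+1)): offset=0, physical=[A,d,C,d,g], logical=[A,d,C,d,g]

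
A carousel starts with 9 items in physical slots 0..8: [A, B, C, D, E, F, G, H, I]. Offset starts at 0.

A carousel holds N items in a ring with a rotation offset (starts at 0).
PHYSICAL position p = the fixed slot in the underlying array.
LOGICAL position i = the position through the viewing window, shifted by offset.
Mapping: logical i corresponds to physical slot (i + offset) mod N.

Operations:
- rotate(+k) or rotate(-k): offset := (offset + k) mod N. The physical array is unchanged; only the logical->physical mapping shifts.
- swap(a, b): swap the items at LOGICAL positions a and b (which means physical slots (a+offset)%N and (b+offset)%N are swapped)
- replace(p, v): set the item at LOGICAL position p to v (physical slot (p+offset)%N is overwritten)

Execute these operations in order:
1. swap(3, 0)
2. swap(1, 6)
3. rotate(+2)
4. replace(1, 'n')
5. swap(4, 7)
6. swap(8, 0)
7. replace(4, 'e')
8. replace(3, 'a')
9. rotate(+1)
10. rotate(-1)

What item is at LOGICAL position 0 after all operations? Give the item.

After op 1 (swap(3, 0)): offset=0, physical=[D,B,C,A,E,F,G,H,I], logical=[D,B,C,A,E,F,G,H,I]
After op 2 (swap(1, 6)): offset=0, physical=[D,G,C,A,E,F,B,H,I], logical=[D,G,C,A,E,F,B,H,I]
After op 3 (rotate(+2)): offset=2, physical=[D,G,C,A,E,F,B,H,I], logical=[C,A,E,F,B,H,I,D,G]
After op 4 (replace(1, 'n')): offset=2, physical=[D,G,C,n,E,F,B,H,I], logical=[C,n,E,F,B,H,I,D,G]
After op 5 (swap(4, 7)): offset=2, physical=[B,G,C,n,E,F,D,H,I], logical=[C,n,E,F,D,H,I,B,G]
After op 6 (swap(8, 0)): offset=2, physical=[B,C,G,n,E,F,D,H,I], logical=[G,n,E,F,D,H,I,B,C]
After op 7 (replace(4, 'e')): offset=2, physical=[B,C,G,n,E,F,e,H,I], logical=[G,n,E,F,e,H,I,B,C]
After op 8 (replace(3, 'a')): offset=2, physical=[B,C,G,n,E,a,e,H,I], logical=[G,n,E,a,e,H,I,B,C]
After op 9 (rotate(+1)): offset=3, physical=[B,C,G,n,E,a,e,H,I], logical=[n,E,a,e,H,I,B,C,G]
After op 10 (rotate(-1)): offset=2, physical=[B,C,G,n,E,a,e,H,I], logical=[G,n,E,a,e,H,I,B,C]

Answer: G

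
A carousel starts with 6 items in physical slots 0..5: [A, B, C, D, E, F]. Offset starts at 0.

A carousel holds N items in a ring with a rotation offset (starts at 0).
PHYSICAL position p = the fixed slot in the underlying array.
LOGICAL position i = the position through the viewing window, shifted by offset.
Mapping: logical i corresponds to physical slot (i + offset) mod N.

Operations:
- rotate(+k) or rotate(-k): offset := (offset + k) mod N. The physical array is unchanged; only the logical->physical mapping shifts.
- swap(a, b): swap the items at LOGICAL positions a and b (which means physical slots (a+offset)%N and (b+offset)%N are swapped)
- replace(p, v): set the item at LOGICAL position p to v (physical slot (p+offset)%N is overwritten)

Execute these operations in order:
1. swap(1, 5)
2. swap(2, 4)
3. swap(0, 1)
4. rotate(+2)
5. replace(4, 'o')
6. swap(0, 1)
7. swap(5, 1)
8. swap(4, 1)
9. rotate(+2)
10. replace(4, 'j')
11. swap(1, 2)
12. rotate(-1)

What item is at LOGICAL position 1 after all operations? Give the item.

Answer: C

Derivation:
After op 1 (swap(1, 5)): offset=0, physical=[A,F,C,D,E,B], logical=[A,F,C,D,E,B]
After op 2 (swap(2, 4)): offset=0, physical=[A,F,E,D,C,B], logical=[A,F,E,D,C,B]
After op 3 (swap(0, 1)): offset=0, physical=[F,A,E,D,C,B], logical=[F,A,E,D,C,B]
After op 4 (rotate(+2)): offset=2, physical=[F,A,E,D,C,B], logical=[E,D,C,B,F,A]
After op 5 (replace(4, 'o')): offset=2, physical=[o,A,E,D,C,B], logical=[E,D,C,B,o,A]
After op 6 (swap(0, 1)): offset=2, physical=[o,A,D,E,C,B], logical=[D,E,C,B,o,A]
After op 7 (swap(5, 1)): offset=2, physical=[o,E,D,A,C,B], logical=[D,A,C,B,o,E]
After op 8 (swap(4, 1)): offset=2, physical=[A,E,D,o,C,B], logical=[D,o,C,B,A,E]
After op 9 (rotate(+2)): offset=4, physical=[A,E,D,o,C,B], logical=[C,B,A,E,D,o]
After op 10 (replace(4, 'j')): offset=4, physical=[A,E,j,o,C,B], logical=[C,B,A,E,j,o]
After op 11 (swap(1, 2)): offset=4, physical=[B,E,j,o,C,A], logical=[C,A,B,E,j,o]
After op 12 (rotate(-1)): offset=3, physical=[B,E,j,o,C,A], logical=[o,C,A,B,E,j]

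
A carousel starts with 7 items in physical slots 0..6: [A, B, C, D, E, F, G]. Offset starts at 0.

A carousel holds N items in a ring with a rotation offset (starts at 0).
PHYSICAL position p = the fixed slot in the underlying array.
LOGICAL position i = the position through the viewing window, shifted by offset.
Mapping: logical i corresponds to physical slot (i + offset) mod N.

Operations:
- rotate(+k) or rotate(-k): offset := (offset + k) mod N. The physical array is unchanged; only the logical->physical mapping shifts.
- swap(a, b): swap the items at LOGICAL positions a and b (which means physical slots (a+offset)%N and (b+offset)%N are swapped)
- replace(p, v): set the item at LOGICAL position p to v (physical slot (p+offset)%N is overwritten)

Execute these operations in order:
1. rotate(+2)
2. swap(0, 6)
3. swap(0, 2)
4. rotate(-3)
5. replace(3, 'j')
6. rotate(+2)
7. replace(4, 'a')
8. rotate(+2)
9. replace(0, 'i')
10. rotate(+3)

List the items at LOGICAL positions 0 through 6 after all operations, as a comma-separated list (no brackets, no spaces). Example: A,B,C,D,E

After op 1 (rotate(+2)): offset=2, physical=[A,B,C,D,E,F,G], logical=[C,D,E,F,G,A,B]
After op 2 (swap(0, 6)): offset=2, physical=[A,C,B,D,E,F,G], logical=[B,D,E,F,G,A,C]
After op 3 (swap(0, 2)): offset=2, physical=[A,C,E,D,B,F,G], logical=[E,D,B,F,G,A,C]
After op 4 (rotate(-3)): offset=6, physical=[A,C,E,D,B,F,G], logical=[G,A,C,E,D,B,F]
After op 5 (replace(3, 'j')): offset=6, physical=[A,C,j,D,B,F,G], logical=[G,A,C,j,D,B,F]
After op 6 (rotate(+2)): offset=1, physical=[A,C,j,D,B,F,G], logical=[C,j,D,B,F,G,A]
After op 7 (replace(4, 'a')): offset=1, physical=[A,C,j,D,B,a,G], logical=[C,j,D,B,a,G,A]
After op 8 (rotate(+2)): offset=3, physical=[A,C,j,D,B,a,G], logical=[D,B,a,G,A,C,j]
After op 9 (replace(0, 'i')): offset=3, physical=[A,C,j,i,B,a,G], logical=[i,B,a,G,A,C,j]
After op 10 (rotate(+3)): offset=6, physical=[A,C,j,i,B,a,G], logical=[G,A,C,j,i,B,a]

Answer: G,A,C,j,i,B,a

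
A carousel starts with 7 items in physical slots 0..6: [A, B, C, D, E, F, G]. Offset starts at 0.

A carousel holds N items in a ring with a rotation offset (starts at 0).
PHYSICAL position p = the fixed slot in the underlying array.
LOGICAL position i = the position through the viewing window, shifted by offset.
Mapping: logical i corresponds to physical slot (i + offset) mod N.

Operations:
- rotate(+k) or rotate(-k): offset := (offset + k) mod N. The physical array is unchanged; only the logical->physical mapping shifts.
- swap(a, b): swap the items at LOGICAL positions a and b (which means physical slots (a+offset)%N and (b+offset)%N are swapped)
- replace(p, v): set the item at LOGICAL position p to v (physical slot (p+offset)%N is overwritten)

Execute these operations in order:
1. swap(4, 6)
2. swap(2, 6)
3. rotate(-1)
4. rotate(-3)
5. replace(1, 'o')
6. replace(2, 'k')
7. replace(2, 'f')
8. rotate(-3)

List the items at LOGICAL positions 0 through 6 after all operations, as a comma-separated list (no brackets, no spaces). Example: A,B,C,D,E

After op 1 (swap(4, 6)): offset=0, physical=[A,B,C,D,G,F,E], logical=[A,B,C,D,G,F,E]
After op 2 (swap(2, 6)): offset=0, physical=[A,B,E,D,G,F,C], logical=[A,B,E,D,G,F,C]
After op 3 (rotate(-1)): offset=6, physical=[A,B,E,D,G,F,C], logical=[C,A,B,E,D,G,F]
After op 4 (rotate(-3)): offset=3, physical=[A,B,E,D,G,F,C], logical=[D,G,F,C,A,B,E]
After op 5 (replace(1, 'o')): offset=3, physical=[A,B,E,D,o,F,C], logical=[D,o,F,C,A,B,E]
After op 6 (replace(2, 'k')): offset=3, physical=[A,B,E,D,o,k,C], logical=[D,o,k,C,A,B,E]
After op 7 (replace(2, 'f')): offset=3, physical=[A,B,E,D,o,f,C], logical=[D,o,f,C,A,B,E]
After op 8 (rotate(-3)): offset=0, physical=[A,B,E,D,o,f,C], logical=[A,B,E,D,o,f,C]

Answer: A,B,E,D,o,f,C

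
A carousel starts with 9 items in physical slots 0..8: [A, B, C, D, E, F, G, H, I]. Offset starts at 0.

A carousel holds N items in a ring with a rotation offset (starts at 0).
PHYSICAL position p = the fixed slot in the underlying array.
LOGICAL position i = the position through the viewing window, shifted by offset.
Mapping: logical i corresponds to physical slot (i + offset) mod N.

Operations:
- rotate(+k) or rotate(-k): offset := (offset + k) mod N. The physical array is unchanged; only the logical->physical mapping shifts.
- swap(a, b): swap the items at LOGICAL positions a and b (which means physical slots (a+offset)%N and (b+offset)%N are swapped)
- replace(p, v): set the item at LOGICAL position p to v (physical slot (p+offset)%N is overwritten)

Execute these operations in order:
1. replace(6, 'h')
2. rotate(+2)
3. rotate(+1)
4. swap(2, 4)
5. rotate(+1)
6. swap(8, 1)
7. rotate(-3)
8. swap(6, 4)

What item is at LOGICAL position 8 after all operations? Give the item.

After op 1 (replace(6, 'h')): offset=0, physical=[A,B,C,D,E,F,h,H,I], logical=[A,B,C,D,E,F,h,H,I]
After op 2 (rotate(+2)): offset=2, physical=[A,B,C,D,E,F,h,H,I], logical=[C,D,E,F,h,H,I,A,B]
After op 3 (rotate(+1)): offset=3, physical=[A,B,C,D,E,F,h,H,I], logical=[D,E,F,h,H,I,A,B,C]
After op 4 (swap(2, 4)): offset=3, physical=[A,B,C,D,E,H,h,F,I], logical=[D,E,H,h,F,I,A,B,C]
After op 5 (rotate(+1)): offset=4, physical=[A,B,C,D,E,H,h,F,I], logical=[E,H,h,F,I,A,B,C,D]
After op 6 (swap(8, 1)): offset=4, physical=[A,B,C,H,E,D,h,F,I], logical=[E,D,h,F,I,A,B,C,H]
After op 7 (rotate(-3)): offset=1, physical=[A,B,C,H,E,D,h,F,I], logical=[B,C,H,E,D,h,F,I,A]
After op 8 (swap(6, 4)): offset=1, physical=[A,B,C,H,E,F,h,D,I], logical=[B,C,H,E,F,h,D,I,A]

Answer: A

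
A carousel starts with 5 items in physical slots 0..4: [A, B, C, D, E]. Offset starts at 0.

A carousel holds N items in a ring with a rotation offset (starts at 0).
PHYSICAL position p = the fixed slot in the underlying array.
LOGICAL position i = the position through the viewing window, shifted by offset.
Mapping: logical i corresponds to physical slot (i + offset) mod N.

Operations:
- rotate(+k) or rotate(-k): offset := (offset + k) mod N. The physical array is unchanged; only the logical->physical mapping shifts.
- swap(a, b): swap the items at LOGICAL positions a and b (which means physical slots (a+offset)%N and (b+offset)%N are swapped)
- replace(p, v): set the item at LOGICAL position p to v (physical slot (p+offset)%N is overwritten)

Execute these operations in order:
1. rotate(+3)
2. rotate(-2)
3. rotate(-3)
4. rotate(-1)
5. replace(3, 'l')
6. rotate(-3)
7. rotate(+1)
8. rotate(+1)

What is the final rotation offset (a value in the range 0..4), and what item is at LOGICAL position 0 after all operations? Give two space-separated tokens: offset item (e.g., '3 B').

After op 1 (rotate(+3)): offset=3, physical=[A,B,C,D,E], logical=[D,E,A,B,C]
After op 2 (rotate(-2)): offset=1, physical=[A,B,C,D,E], logical=[B,C,D,E,A]
After op 3 (rotate(-3)): offset=3, physical=[A,B,C,D,E], logical=[D,E,A,B,C]
After op 4 (rotate(-1)): offset=2, physical=[A,B,C,D,E], logical=[C,D,E,A,B]
After op 5 (replace(3, 'l')): offset=2, physical=[l,B,C,D,E], logical=[C,D,E,l,B]
After op 6 (rotate(-3)): offset=4, physical=[l,B,C,D,E], logical=[E,l,B,C,D]
After op 7 (rotate(+1)): offset=0, physical=[l,B,C,D,E], logical=[l,B,C,D,E]
After op 8 (rotate(+1)): offset=1, physical=[l,B,C,D,E], logical=[B,C,D,E,l]

Answer: 1 B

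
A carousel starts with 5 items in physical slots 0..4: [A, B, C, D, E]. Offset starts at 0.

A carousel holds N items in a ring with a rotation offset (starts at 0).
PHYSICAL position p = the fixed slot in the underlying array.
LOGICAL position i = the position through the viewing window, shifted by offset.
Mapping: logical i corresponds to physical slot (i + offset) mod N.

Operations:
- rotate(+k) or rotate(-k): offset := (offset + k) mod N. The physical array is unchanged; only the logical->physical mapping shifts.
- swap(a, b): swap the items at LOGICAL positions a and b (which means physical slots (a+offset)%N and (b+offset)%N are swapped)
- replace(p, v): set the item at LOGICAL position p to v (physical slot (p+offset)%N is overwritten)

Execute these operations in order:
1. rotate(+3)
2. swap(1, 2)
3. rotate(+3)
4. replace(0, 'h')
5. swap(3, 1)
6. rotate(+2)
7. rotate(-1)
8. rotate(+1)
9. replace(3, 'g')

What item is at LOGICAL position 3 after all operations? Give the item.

Answer: g

Derivation:
After op 1 (rotate(+3)): offset=3, physical=[A,B,C,D,E], logical=[D,E,A,B,C]
After op 2 (swap(1, 2)): offset=3, physical=[E,B,C,D,A], logical=[D,A,E,B,C]
After op 3 (rotate(+3)): offset=1, physical=[E,B,C,D,A], logical=[B,C,D,A,E]
After op 4 (replace(0, 'h')): offset=1, physical=[E,h,C,D,A], logical=[h,C,D,A,E]
After op 5 (swap(3, 1)): offset=1, physical=[E,h,A,D,C], logical=[h,A,D,C,E]
After op 6 (rotate(+2)): offset=3, physical=[E,h,A,D,C], logical=[D,C,E,h,A]
After op 7 (rotate(-1)): offset=2, physical=[E,h,A,D,C], logical=[A,D,C,E,h]
After op 8 (rotate(+1)): offset=3, physical=[E,h,A,D,C], logical=[D,C,E,h,A]
After op 9 (replace(3, 'g')): offset=3, physical=[E,g,A,D,C], logical=[D,C,E,g,A]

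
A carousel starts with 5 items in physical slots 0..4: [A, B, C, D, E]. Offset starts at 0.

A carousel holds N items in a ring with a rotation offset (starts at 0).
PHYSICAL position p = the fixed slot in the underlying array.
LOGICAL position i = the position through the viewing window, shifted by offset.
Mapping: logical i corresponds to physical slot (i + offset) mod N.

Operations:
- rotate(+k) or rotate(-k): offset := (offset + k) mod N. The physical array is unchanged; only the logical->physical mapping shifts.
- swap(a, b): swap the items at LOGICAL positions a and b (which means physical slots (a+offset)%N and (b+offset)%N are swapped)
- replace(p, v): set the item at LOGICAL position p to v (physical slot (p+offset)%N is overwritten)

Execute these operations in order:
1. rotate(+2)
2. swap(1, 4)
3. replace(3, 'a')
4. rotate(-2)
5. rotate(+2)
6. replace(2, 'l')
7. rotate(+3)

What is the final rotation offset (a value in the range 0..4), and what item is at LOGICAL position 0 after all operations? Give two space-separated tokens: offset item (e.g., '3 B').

Answer: 0 a

Derivation:
After op 1 (rotate(+2)): offset=2, physical=[A,B,C,D,E], logical=[C,D,E,A,B]
After op 2 (swap(1, 4)): offset=2, physical=[A,D,C,B,E], logical=[C,B,E,A,D]
After op 3 (replace(3, 'a')): offset=2, physical=[a,D,C,B,E], logical=[C,B,E,a,D]
After op 4 (rotate(-2)): offset=0, physical=[a,D,C,B,E], logical=[a,D,C,B,E]
After op 5 (rotate(+2)): offset=2, physical=[a,D,C,B,E], logical=[C,B,E,a,D]
After op 6 (replace(2, 'l')): offset=2, physical=[a,D,C,B,l], logical=[C,B,l,a,D]
After op 7 (rotate(+3)): offset=0, physical=[a,D,C,B,l], logical=[a,D,C,B,l]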